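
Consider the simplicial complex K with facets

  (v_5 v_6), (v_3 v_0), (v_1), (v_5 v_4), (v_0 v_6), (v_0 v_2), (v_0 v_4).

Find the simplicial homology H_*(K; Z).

K has 7 vertices, 6 edges.
rank ∂_0 = 0, rank ∂_1 = 5 ⇒ b_0 = 7 − 0 − 5 = 2; all invariant factors of ∂_1 are 1 so no torsion. So H_0 ≅ Z^2.
rank ∂_1 = 5, rank ∂_2 = 0 ⇒ b_1 = 6 − 5 − 0 = 1. So H_1 ≅ Z.

H_0 = Z^2,  H_1 = Z.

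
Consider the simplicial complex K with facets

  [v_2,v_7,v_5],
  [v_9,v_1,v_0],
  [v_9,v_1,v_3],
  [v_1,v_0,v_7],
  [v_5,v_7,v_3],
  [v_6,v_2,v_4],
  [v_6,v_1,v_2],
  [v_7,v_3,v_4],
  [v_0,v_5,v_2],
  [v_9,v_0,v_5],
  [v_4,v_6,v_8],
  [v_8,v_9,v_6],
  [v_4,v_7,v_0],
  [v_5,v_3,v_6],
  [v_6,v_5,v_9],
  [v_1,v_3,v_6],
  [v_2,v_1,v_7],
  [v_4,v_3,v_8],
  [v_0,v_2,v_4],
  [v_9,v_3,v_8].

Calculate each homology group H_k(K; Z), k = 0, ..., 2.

H_0 = Z,  H_1 = Z ⊕ Z/2,  H_2 = 0.

Fix the vertex order v_0 < v_1 < v_2 < v_3 < v_4 < v_5 < v_6 < v_7 < v_8 < v_9 and write every simplex with vertices in increasing order. Then dim K = 2 and the simplices of K are:

  0-simplices (10): [v_0], [v_1], [v_2], [v_3], [v_4], [v_5], [v_6], [v_7], [v_8], [v_9]
  1-simplices (30): (30 of them)
  2-simplices (20): (20 of them)

Hence C_0 ≅ Z^10, C_1 ≅ Z^30, C_2 ≅ Z^20.

Boundary ∂_1: C_1 → C_0 sends each edge [p,q] (with p < q) to q − p. For instance
  ∂[v_1,v_6] = [v_6] − [v_1].
The 10×30 boundary matrix has rank 9 and Smith normal form diag(1,1,1,1,1,1,1,1,1).

The boundary map ∂_2: C_2 → C_1 acts by ∂[p,q,r] = [q,r] − [p,r] + [p,q]. For instance
  ∂[v_6,v_8,v_9] = [v_8,v_9] − [v_6,v_9] + [v_6,v_8],
  ∂[v_0,v_2,v_5] = [v_2,v_5] − [v_0,v_5] + [v_0,v_2].
The resulting 30×20 matrix has rank 20, and its Smith normal form has invariant factors (1,1,1,1,1,1,1,1,1,1,1,1,1,1,1,1,1,1,1,2).

Reading off H_k = ker ∂_k / im ∂_{k+1}:

  H_0: rank C_0 − rank ∂_1 = 10 − 9 = 1, and the invariant factors of ∂_1 are all 1, so H_0 = Z.
  H_1: rank ker ∂_1 − rank ∂_2 = (30 − 9) − 20 = 1, and ∂_2 has invariant factor 2 > 1, so H_1 = Z ⊕ Z/2.
  H_2: rank ker ∂_2 − rank ∂_3 = (20 − 20) − 0 = 0, and there is no ∂_3, so H_2 = 0.

As a check, the Euler characteristic is 10 − 30 + 20 = 0, which agrees with 1 − 1 + 0 = 0.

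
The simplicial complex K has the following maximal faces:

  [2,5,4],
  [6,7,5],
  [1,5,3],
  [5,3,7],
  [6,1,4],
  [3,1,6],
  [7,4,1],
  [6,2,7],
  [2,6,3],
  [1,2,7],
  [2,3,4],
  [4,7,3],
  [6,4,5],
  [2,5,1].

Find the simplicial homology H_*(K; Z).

We work with the vertex ordering 1 < 2 < 3 < 4 < 5 < 6 < 7. The simplices of K, each written with vertices in increasing order, are:

  0-simplices (7): [1], [2], [3], [4], [5], [6], [7]
  1-simplices (21): [1,2], [1,3], [1,4], [1,5], [1,6], [1,7], [2,3], [2,4], [2,5], [2,6], [2,7], [3,4], [3,5], [3,6], [3,7], [4,5], [4,6], [4,7], [5,6], [5,7], [6,7]
  2-simplices (14): [1,2,5], [1,2,7], [1,3,5], [1,3,6], [1,4,6], [1,4,7], [2,3,4], [2,3,6], [2,4,5], [2,6,7], [3,4,7], [3,5,7], [4,5,6], [5,6,7]

so the chain groups are C_0 ≅ Z^7, C_1 ≅ Z^21, C_2 ≅ Z^14.

∂_1: C_1 → C_0 is given by ∂[p,q] = [q] − [p]. For instance
  ∂[1,4] = [4] − [1].
As a 7×21 matrix over Z this has rank 6, with invariant factors (1,1,1,1,1,1).

The boundary map ∂_2: C_2 → C_1 acts by ∂[p,q,r] = [q,r] − [p,r] + [p,q]. For instance
  ∂[3,4,7] = [4,7] − [3,7] + [3,4],
  ∂[2,3,6] = [3,6] − [2,6] + [2,3].
As a 21×14 matrix over Z this has rank 13, with invariant factors (1,1,1,1,1,1,1,1,1,1,1,1,1).

Reading off H_k = ker ∂_k / im ∂_{k+1}:

  H_0: rank C_0 − rank ∂_1 = 7 − 6 = 1, and the invariant factors of ∂_1 are all 1, so H_0 ≅ Z.
  H_1: rank ker ∂_1 − rank ∂_2 = (21 − 6) − 13 = 2, and the invariant factors of ∂_2 are all 1, so H_1 ≅ Z^2.
  H_2: rank ker ∂_2 − rank ∂_3 = (14 − 13) − 0 = 1, and there is no ∂_3, so H_2 ≅ Z.

As a check, the Euler characteristic is 7 − 21 + 14 = 0, which agrees with 1 − 2 + 1 = 0.
(K is a triangulation of the torus T^2.)

H_0 = Z,  H_1 = Z^2,  H_2 = Z.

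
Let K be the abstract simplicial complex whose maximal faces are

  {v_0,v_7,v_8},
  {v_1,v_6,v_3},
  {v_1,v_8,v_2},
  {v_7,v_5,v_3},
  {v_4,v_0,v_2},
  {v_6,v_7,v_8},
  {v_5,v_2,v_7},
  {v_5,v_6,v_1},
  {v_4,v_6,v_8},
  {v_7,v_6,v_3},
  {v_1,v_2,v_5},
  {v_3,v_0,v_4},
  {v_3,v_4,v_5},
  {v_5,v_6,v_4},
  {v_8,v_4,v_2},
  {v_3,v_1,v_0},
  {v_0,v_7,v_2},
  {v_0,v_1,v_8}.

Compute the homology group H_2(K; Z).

We work with the vertex ordering v_0 < v_1 < v_2 < v_3 < v_4 < v_5 < v_6 < v_7 < v_8. The simplices of K, each written with vertices in increasing order, are:

  0-simplices (9): [v_0], [v_1], [v_2], [v_3], [v_4], [v_5], [v_6], [v_7], [v_8]
  1-simplices (27): (27 of them)
  2-simplices (18): (18 of them)

Hence C_0 ≅ Z^9, C_1 ≅ Z^27, C_2 ≅ Z^18.

∂_1: C_1 → C_0 sends each edge [p,q] (with p < q) to q − p. For instance
  ∂[v_1,v_6] = [v_6] − [v_1].
As a 9×27 matrix over Z this has rank 8, with invariant factors (1,1,1,1,1,1,1,1).

∂_2: C_2 → C_1 sends each 2-simplex [p,q,r] to [q,r] − [p,r] + [p,q]. For instance
  ∂[v_0,v_2,v_7] = [v_2,v_7] − [v_0,v_7] + [v_0,v_2],
  ∂[v_3,v_4,v_5] = [v_4,v_5] − [v_3,v_5] + [v_3,v_4].
This gives a 27×18 integer matrix of rank 18; reducing to Smith normal form yields diagonal entries (1,1,1,1,1,1,1,1,1,1,1,1,1,1,1,1,1,2).

Reading off H_k = ker ∂_k / im ∂_{k+1}:

  H_2: rank ker ∂_2 − rank ∂_3 = (18 − 18) − 0 = 0, and there is no ∂_3, so H_2 = 0.

(K is a triangulation of the Klein bottle.)

H_2 ≅ 0.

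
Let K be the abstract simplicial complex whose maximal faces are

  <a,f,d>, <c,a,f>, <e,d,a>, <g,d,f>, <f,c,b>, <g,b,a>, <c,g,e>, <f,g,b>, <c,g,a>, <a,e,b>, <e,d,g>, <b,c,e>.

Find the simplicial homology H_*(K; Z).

H_0 = Z,  H_1 = Z_2,  H_2 = 0.

K has 7 vertices, 18 edges, 12 triangles.
rank ∂_0 = 0, rank ∂_1 = 6 ⇒ b_0 = 7 − 0 − 6 = 1; all invariant factors of ∂_1 are 1 so no torsion. So H_0 = Z.
rank ∂_1 = 6, rank ∂_2 = 12 ⇒ b_1 = 18 − 6 − 12 = 0; ∂_2 has invariant factor(s) [2] giving torsion. So H_1 = Z_2.
rank ∂_2 = 12, rank ∂_3 = 0 ⇒ b_2 = 12 − 12 − 0 = 0. So H_2 = 0.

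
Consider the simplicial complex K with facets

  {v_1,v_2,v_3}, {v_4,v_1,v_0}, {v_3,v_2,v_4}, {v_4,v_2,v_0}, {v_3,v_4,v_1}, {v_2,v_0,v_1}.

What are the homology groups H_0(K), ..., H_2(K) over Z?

Order the vertices as v_0 < v_1 < v_2 < v_3 < v_4. Listing each simplex with vertices in this order, K has dimension 2 with simplices:

  0-simplices (5): [v_0], [v_1], [v_2], [v_3], [v_4]
  1-simplices (9): [v_0,v_1], [v_0,v_2], [v_0,v_4], [v_1,v_2], [v_1,v_3], [v_1,v_4], [v_2,v_3], [v_2,v_4], [v_3,v_4]
  2-simplices (6): [v_0,v_1,v_2], [v_0,v_1,v_4], [v_0,v_2,v_4], [v_1,v_2,v_3], [v_1,v_3,v_4], [v_2,v_3,v_4]

giving chain groups C_0 ≅ Z^5, C_1 ≅ Z^9, C_2 ≅ Z^6.

∂_1: C_1 → C_0 sends each edge [p,q] (with p < q) to q − p.
This gives a 5×9 integer matrix of rank 4; reducing to Smith normal form yields diagonal entries (1,1,1,1).

The boundary map ∂_2: C_2 → C_1 sends each 2-simplex [p,q,r] to [q,r] − [p,r] + [p,q]. For instance
  ∂[v_2,v_3,v_4] = [v_3,v_4] − [v_2,v_4] + [v_2,v_3],
  ∂[v_0,v_1,v_2] = [v_1,v_2] − [v_0,v_2] + [v_0,v_1].
The resulting 9×6 matrix has rank 5, and its Smith normal form has invariant factors (1,1,1,1,1).

Now H_k = ker ∂_k / im ∂_{k+1}, so:

  H_0: rank C_0 − rank ∂_1 = 5 − 4 = 1, and the invariant factors of ∂_1 are all 1, so H_0 ≅ Z.
  H_1: rank ker ∂_1 − rank ∂_2 = (9 − 4) − 5 = 0, and the invariant factors of ∂_2 are all 1, so H_1 ≅ 0.
  H_2: rank ker ∂_2 − rank ∂_3 = (6 − 5) − 0 = 1, and there is no ∂_3, so H_2 ≅ Z.

As a check, the Euler characteristic is 5 − 9 + 6 = 2, which agrees with 1 − 0 + 1 = 2.

H_0 ≅ Z,  H_1 = 0,  H_2 ≅ Z.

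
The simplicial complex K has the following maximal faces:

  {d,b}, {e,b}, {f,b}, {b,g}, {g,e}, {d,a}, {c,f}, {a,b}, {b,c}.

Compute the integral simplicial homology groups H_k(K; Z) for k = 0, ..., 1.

K has 7 vertices, 9 edges.
rank ∂_0 = 0, rank ∂_1 = 6 ⇒ b_0 = 7 − 0 − 6 = 1; all invariant factors of ∂_1 are 1 so no torsion. So H_0 = Z.
rank ∂_1 = 6, rank ∂_2 = 0 ⇒ b_1 = 9 − 6 − 0 = 3. So H_1 = Z^3.

H_0 ≅ Z,  H_1 ≅ Z^3.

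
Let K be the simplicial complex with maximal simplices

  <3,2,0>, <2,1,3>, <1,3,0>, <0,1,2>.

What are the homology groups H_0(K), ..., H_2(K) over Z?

H_0 ≅ Z,  H_1 = 0,  H_2 ≅ Z.

Fix the vertex order 0 < 1 < 2 < 3 and write every simplex with vertices in increasing order. Then dim K = 2 and the simplices of K are:

  0-simplices (4): [0], [1], [2], [3]
  1-simplices (6): [0,1], [0,2], [0,3], [1,2], [1,3], [2,3]
  2-simplices (4): [0,1,2], [0,1,3], [0,2,3], [1,2,3]

giving chain groups C_0 ≅ Z^4, C_1 ≅ Z^6, C_2 ≅ Z^4.

Boundary ∂_1: C_1 → C_0 is given by ∂[p,q] = [q] − [p].
The 4×6 boundary matrix has rank 3 and Smith normal form diag(1,1,1).

∂_2: C_2 → C_1 acts by ∂[p,q,r] = [q,r] − [p,r] + [p,q]. For instance
  ∂[1,2,3] = [2,3] − [1,3] + [1,2],
  ∂[0,1,2] = [1,2] − [0,2] + [0,1].
The 6×4 boundary matrix has rank 3 and Smith normal form diag(1,1,1).

Now H_k = ker ∂_k / im ∂_{k+1}, so:

  H_0: rank C_0 − rank ∂_1 = 4 − 3 = 1, and the invariant factors of ∂_1 are all 1, so H_0 = Z.
  H_1: rank ker ∂_1 − rank ∂_2 = (6 − 3) − 3 = 0, and the invariant factors of ∂_2 are all 1, so H_1 = 0.
  H_2: rank ker ∂_2 − rank ∂_3 = (4 − 3) − 0 = 1, and there is no ∂_3, so H_2 = Z.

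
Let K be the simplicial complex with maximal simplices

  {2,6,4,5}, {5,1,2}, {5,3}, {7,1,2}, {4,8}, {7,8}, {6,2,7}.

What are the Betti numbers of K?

Order the vertices as 1 < 2 < 3 < 4 < 5 < 6 < 7 < 8. Listing each simplex with vertices in this order, K has dimension 3 with simplices:

  0-simplices (8): [1], [2], [3], [4], [5], [6], [7], [8]
  1-simplices (14): [1,2], [1,5], [1,7], [2,4], [2,5], [2,6], [2,7], [3,5], [4,5], [4,6], [4,8], [5,6], [6,7], [7,8]
  2-simplices (7): [1,2,5], [1,2,7], [2,4,5], [2,4,6], [2,5,6], [2,6,7], [4,5,6]
  3-simplices (1): [2,4,5,6]

Hence C_0 ≅ Z^8, C_1 ≅ Z^14, C_2 ≅ Z^7, C_3 ≅ Z^1.

The boundary map ∂_1: C_1 → C_0 maps an edge to its endpoints' difference, ∂[p,q] = q − p. For instance
  ∂[1,5] = [5] − [1].
The 8×14 boundary matrix has rank 7 and Smith normal form diag(1,1,1,1,1,1,1).

The boundary map ∂_2: C_2 → C_1 acts by ∂[p,q,r] = [q,r] − [p,r] + [p,q]. For instance
  ∂[1,2,5] = [2,5] − [1,5] + [1,2],
  ∂[4,5,6] = [5,6] − [4,6] + [4,5].
The 14×7 boundary matrix has rank 6 and Smith normal form diag(1,1,1,1,1,1).

∂_3: C_3 → C_2 sends each 3-simplex σ to the alternating sum Σ_i (−1)^i (σ with its i-th vertex removed). For instance
  ∂[2,4,5,6] = [4,5,6] − [2,5,6] + [2,4,6] − [2,4,5].
The 7×1 boundary matrix has rank 1 and Smith normal form diag(1).

Reading off H_k = ker ∂_k / im ∂_{k+1}:

  H_0: rank C_0 − rank ∂_1 = 8 − 7 = 1, and the invariant factors of ∂_1 are all 1, so H_0 = Z.
  H_1: rank ker ∂_1 − rank ∂_2 = (14 − 7) − 6 = 1, and the invariant factors of ∂_2 are all 1, so H_1 = Z.
  H_2: rank ker ∂_2 − rank ∂_3 = (7 − 6) − 1 = 0, and the invariant factors of ∂_3 are all 1, so H_2 = 0.
  H_3: rank ker ∂_3 − rank ∂_4 = (1 − 1) − 0 = 0, and there is no ∂_4, so H_3 = 0.

Hence the Betti numbers are b_0 = 1, b_1 = 1, b_2 = 0, b_3 = 0.

b_0 = 1, b_1 = 1, b_2 = 0, b_3 = 0.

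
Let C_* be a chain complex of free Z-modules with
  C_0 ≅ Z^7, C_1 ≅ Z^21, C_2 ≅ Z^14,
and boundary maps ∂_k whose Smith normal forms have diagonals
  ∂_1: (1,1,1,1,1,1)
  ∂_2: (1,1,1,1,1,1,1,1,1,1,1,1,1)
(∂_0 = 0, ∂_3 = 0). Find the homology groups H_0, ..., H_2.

H_0 = Z,  H_1 = Z^2,  H_2 = Z.

H_0: b_0 = 7 − 0 − 6 = 1; torsion from ∂_1 factors > 1: none. So H_0 = Z.
H_1: b_1 = 21 − 6 − 13 = 2; torsion from ∂_2 factors > 1: none. So H_1 = Z^2.
H_2: b_2 = 14 − 13 − 0 = 1; torsion from ∂_3 factors > 1: none. So H_2 = Z.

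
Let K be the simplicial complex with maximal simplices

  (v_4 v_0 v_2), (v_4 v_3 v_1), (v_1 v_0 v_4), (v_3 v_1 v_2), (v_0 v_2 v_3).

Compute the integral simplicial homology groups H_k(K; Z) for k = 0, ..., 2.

Take the total order v_0 < v_1 < v_2 < v_3 < v_4 on the vertex set. Then K (dimension 2) consists of the simplices:

  0-simplices (5): [v_0], [v_1], [v_2], [v_3], [v_4]
  1-simplices (10): [v_0,v_1], [v_0,v_2], [v_0,v_3], [v_0,v_4], [v_1,v_2], [v_1,v_3], [v_1,v_4], [v_2,v_3], [v_2,v_4], [v_3,v_4]
  2-simplices (5): [v_0,v_1,v_4], [v_0,v_2,v_3], [v_0,v_2,v_4], [v_1,v_2,v_3], [v_1,v_3,v_4]

giving chain groups C_0 ≅ Z^5, C_1 ≅ Z^10, C_2 ≅ Z^5.

The boundary map ∂_1: C_1 → C_0 is given by ∂[p,q] = [q] − [p]. For instance
  ∂[v_1,v_2] = [v_2] − [v_1].
This gives a 5×10 integer matrix of rank 4; reducing to Smith normal form yields diagonal entries (1,1,1,1).

The boundary map ∂_2: C_2 → C_1 maps a triangle to the signed sum of its edges. For instance
  ∂[v_1,v_3,v_4] = [v_3,v_4] − [v_1,v_4] + [v_1,v_3],
  ∂[v_0,v_1,v_4] = [v_1,v_4] − [v_0,v_4] + [v_0,v_1].
The 10×5 boundary matrix has rank 5 and Smith normal form diag(1,1,1,1,1).

From H_k ≅ ker(∂_k) / im(∂_{k+1}) we obtain:

  H_0: rank C_0 − rank ∂_1 = 5 − 4 = 1, and the invariant factors of ∂_1 are all 1, so H_0 = Z.
  H_1: rank ker ∂_1 − rank ∂_2 = (10 − 4) − 5 = 1, and the invariant factors of ∂_2 are all 1, so H_1 = Z.
  H_2: rank ker ∂_2 − rank ∂_3 = (5 − 5) − 0 = 0, and there is no ∂_3, so H_2 = 0.

As a check, the Euler characteristic is 5 − 10 + 5 = 0, which agrees with 1 − 1 + 0 = 0.
(K is a triangulation of the Möbius band.)

H_0 = Z,  H_1 = Z,  H_2 = 0.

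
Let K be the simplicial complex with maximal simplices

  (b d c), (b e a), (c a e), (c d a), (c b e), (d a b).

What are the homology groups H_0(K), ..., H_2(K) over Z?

H_0 ≅ Z,  H_1 = 0,  H_2 ≅ Z.

We work with the vertex ordering a < b < c < d < e. The simplices of K, each written with vertices in increasing order, are:

  0-simplices (5): a, b, c, d, e
  1-simplices (9): ab, ac, ad, ae, bc, bd, be, cd, ce
  2-simplices (6): abd, abe, acd, ace, bcd, bce

so the chain groups are C_0 ≅ Z^5, C_1 ≅ Z^9, C_2 ≅ Z^6.

The boundary map ∂_1: C_1 → C_0 sends each edge [p,q] (with p < q) to q − p.
This gives a 5×9 integer matrix of rank 4; reducing to Smith normal form yields diagonal entries (1,1,1,1).

Boundary ∂_2: C_2 → C_1 sends each 2-simplex [p,q,r] to [q,r] − [p,r] + [p,q]. For instance
  ∂abd = bd − ad + ab,
  ∂acd = cd − ad + ac.
This gives a 9×6 integer matrix of rank 5; reducing to Smith normal form yields diagonal entries (1,1,1,1,1).

Now H_k = ker ∂_k / im ∂_{k+1}, so:

  H_0: rank C_0 − rank ∂_1 = 5 − 4 = 1, and the invariant factors of ∂_1 are all 1, so H_0 ≅ Z.
  H_1: rank ker ∂_1 − rank ∂_2 = (9 − 4) − 5 = 0, and the invariant factors of ∂_2 are all 1, so H_1 ≅ 0.
  H_2: rank ker ∂_2 − rank ∂_3 = (6 − 5) − 0 = 1, and there is no ∂_3, so H_2 ≅ Z.

(K is a triangulation of the 2-sphere S^2.)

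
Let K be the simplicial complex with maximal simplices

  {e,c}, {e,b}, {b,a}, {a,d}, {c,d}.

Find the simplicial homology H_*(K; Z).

H_0 = Z,  H_1 = Z.

Fix the vertex order a < b < c < d < e and write every simplex with vertices in increasing order. Then dim K = 1 and the simplices of K are:

  0-simplices (5): a, b, c, d, e
  1-simplices (5): ab, ad, be, cd, ce

so the chain groups are C_0 ≅ Z^5, C_1 ≅ Z^5.

∂_1: C_1 → C_0 sends each edge [p,q] (with p < q) to q − p.
This gives a 5×5 integer matrix of rank 4; reducing to Smith normal form yields diagonal entries (1,1,1,1).

Now H_k = ker ∂_k / im ∂_{k+1}, so:

  H_0: rank C_0 − rank ∂_1 = 5 − 4 = 1, and the invariant factors of ∂_1 are all 1, so H_0 = Z.
  H_1: rank ker ∂_1 − rank ∂_2 = (5 − 4) − 0 = 1, and there is no ∂_2, so H_1 = Z.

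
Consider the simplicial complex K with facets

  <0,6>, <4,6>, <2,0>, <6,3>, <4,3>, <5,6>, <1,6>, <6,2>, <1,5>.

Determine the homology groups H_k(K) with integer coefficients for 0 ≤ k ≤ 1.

H_0 = Z,  H_1 = Z^3.

K has 7 vertices, 9 edges.
rank ∂_0 = 0, rank ∂_1 = 6 ⇒ b_0 = 7 − 0 − 6 = 1; all invariant factors of ∂_1 are 1 so no torsion. So H_0 ≅ Z.
rank ∂_1 = 6, rank ∂_2 = 0 ⇒ b_1 = 9 − 6 − 0 = 3. So H_1 ≅ Z^3.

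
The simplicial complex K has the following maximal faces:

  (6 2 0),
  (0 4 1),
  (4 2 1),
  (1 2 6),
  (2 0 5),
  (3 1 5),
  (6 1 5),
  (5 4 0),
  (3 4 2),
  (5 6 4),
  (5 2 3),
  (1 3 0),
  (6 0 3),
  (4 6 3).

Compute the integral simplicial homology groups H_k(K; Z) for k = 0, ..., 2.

We work with the vertex ordering 0 < 1 < 2 < 3 < 4 < 5 < 6. The simplices of K, each written with vertices in increasing order, are:

  0-simplices (7): [0], [1], [2], [3], [4], [5], [6]
  1-simplices (21): [0,1], [0,2], [0,3], [0,4], [0,5], [0,6], [1,2], [1,3], [1,4], [1,5], [1,6], [2,3], [2,4], [2,5], [2,6], [3,4], [3,5], [3,6], [4,5], [4,6], [5,6]
  2-simplices (14): [0,1,3], [0,1,4], [0,2,5], [0,2,6], [0,3,6], [0,4,5], [1,2,4], [1,2,6], [1,3,5], [1,5,6], [2,3,4], [2,3,5], [3,4,6], [4,5,6]

so the chain groups are C_0 ≅ Z^7, C_1 ≅ Z^21, C_2 ≅ Z^14.

∂_1: C_1 → C_0 maps an edge to its endpoints' difference, ∂[p,q] = q − p.
As a 7×21 matrix over Z this has rank 6, with invariant factors (1,1,1,1,1,1).

The boundary map ∂_2: C_2 → C_1 sends each 2-simplex [p,q,r] to [q,r] − [p,r] + [p,q]. For instance
  ∂[4,5,6] = [5,6] − [4,6] + [4,5],
  ∂[0,4,5] = [4,5] − [0,5] + [0,4].
This gives a 21×14 integer matrix of rank 13; reducing to Smith normal form yields diagonal entries (1,1,1,1,1,1,1,1,1,1,1,1,1).

Reading off H_k = ker ∂_k / im ∂_{k+1}:

  H_0: rank C_0 − rank ∂_1 = 7 − 6 = 1, and the invariant factors of ∂_1 are all 1, so H_0 ≅ Z.
  H_1: rank ker ∂_1 − rank ∂_2 = (21 − 6) − 13 = 2, and the invariant factors of ∂_2 are all 1, so H_1 ≅ Z^2.
  H_2: rank ker ∂_2 − rank ∂_3 = (14 − 13) − 0 = 1, and there is no ∂_3, so H_2 ≅ Z.

As a check, the Euler characteristic is 7 − 21 + 14 = 0, which agrees with 1 − 2 + 1 = 0.

H_0 ≅ Z,  H_1 ≅ Z^2,  H_2 ≅ Z.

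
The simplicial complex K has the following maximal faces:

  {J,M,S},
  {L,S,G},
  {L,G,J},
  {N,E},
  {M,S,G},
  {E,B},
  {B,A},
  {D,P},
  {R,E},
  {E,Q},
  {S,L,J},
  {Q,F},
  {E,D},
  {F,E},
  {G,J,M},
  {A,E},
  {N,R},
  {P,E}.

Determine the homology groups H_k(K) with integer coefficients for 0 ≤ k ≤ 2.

H_0 ≅ Z^2,  H_1 ≅ Z^4,  H_2 ≅ Z.

Fix the vertex order A < B < D < E < F < G < J < L < M < N < P < Q < R < S and write every simplex with vertices in increasing order. Then dim K = 2 and the simplices of K are:

  0-simplices (14): A, B, D, E, F, G, J, L, M, N, P, Q, R, S
  1-simplices (21): AB, AE, BE, DE, DP, EF, EN, EP, EQ, ER, FQ, GJ, GL, GM, GS, JL, JM, JS, LS, MS, NR
  2-simplices (6): GJL, GJM, GLS, GMS, JLS, JMS

so the chain groups are C_0 ≅ Z^14, C_1 ≅ Z^21, C_2 ≅ Z^6.

∂_1: C_1 → C_0 sends each edge [p,q] (with p < q) to q − p.
The 14×21 boundary matrix has rank 12 and Smith normal form diag(1,1,1,1,1,1,1,1,1,1,1,1).

Boundary ∂_2: C_2 → C_1 sends each 2-simplex [p,q,r] to [q,r] − [p,r] + [p,q]. For instance
  ∂GJL = JL − GL + GJ,
  ∂GMS = MS − GS + GM.
As a 21×6 matrix over Z this has rank 5, with invariant factors (1,1,1,1,1).

Now H_k = ker ∂_k / im ∂_{k+1}, so:

  H_0: rank C_0 − rank ∂_1 = 14 − 12 = 2, and the invariant factors of ∂_1 are all 1, so H_0 = Z^2.
  H_1: rank ker ∂_1 − rank ∂_2 = (21 − 12) − 5 = 4, and the invariant factors of ∂_2 are all 1, so H_1 = Z^4.
  H_2: rank ker ∂_2 − rank ∂_3 = (6 − 5) − 0 = 1, and there is no ∂_3, so H_2 = Z.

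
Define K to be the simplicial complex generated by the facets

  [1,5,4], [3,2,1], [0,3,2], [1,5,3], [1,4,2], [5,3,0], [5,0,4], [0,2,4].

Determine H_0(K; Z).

H_0 ≅ Z.

K has 6 vertices, 12 edges, 8 triangles.
rank ∂_0 = 0, rank ∂_1 = 5 ⇒ b_0 = 6 − 0 − 5 = 1; all invariant factors of ∂_1 are 1 so no torsion. So H_0 = Z.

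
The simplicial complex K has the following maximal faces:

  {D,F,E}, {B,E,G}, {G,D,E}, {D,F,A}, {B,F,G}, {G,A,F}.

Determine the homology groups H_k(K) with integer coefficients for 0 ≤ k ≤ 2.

Fix the vertex order A < B < D < E < F < G and write every simplex with vertices in increasing order. Then dim K = 2 and the simplices of K are:

  0-simplices (6): A, B, D, E, F, G
  1-simplices (12): AD, AF, AG, BE, BF, BG, DE, DF, DG, EF, EG, FG
  2-simplices (6): ADF, AFG, BEG, BFG, DEF, DEG

so the chain groups are C_0 ≅ Z^6, C_1 ≅ Z^12, C_2 ≅ Z^6.

The boundary map ∂_1: C_1 → C_0 maps an edge to its endpoints' difference, ∂[p,q] = q − p. For instance
  ∂EF = F − E.
The 6×12 boundary matrix has rank 5 and Smith normal form diag(1,1,1,1,1).

Boundary ∂_2: C_2 → C_1 sends each 2-simplex [p,q,r] to [q,r] − [p,r] + [p,q]. For instance
  ∂BFG = FG − BG + BF,
  ∂ADF = DF − AF + AD.
This gives a 12×6 integer matrix of rank 6; reducing to Smith normal form yields diagonal entries (1,1,1,1,1,1).

Now H_k = ker ∂_k / im ∂_{k+1}, so:

  H_0: rank C_0 − rank ∂_1 = 6 − 5 = 1, and the invariant factors of ∂_1 are all 1, so H_0 ≅ Z.
  H_1: rank ker ∂_1 − rank ∂_2 = (12 − 5) − 6 = 1, and the invariant factors of ∂_2 are all 1, so H_1 ≅ Z.
  H_2: rank ker ∂_2 − rank ∂_3 = (6 − 6) − 0 = 0, and there is no ∂_3, so H_2 ≅ 0.

As a check, the Euler characteristic is 6 − 12 + 6 = 0, which agrees with 1 − 1 + 0 = 0.

H_0 = Z,  H_1 = Z,  H_2 = 0.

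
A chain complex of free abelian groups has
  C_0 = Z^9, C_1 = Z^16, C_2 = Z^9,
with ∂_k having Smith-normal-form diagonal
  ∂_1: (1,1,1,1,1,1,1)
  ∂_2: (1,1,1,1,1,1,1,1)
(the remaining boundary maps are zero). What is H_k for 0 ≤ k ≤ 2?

H_0: b_0 = 9 − 0 − 7 = 2; torsion from ∂_1 factors > 1: none. So H_0 ≅ Z^2.
H_1: b_1 = 16 − 7 − 8 = 1; torsion from ∂_2 factors > 1: none. So H_1 ≅ Z.
H_2: b_2 = 9 − 8 − 0 = 1; torsion from ∂_3 factors > 1: none. So H_2 ≅ Z.

H_0 ≅ Z^2,  H_1 ≅ Z,  H_2 ≅ Z.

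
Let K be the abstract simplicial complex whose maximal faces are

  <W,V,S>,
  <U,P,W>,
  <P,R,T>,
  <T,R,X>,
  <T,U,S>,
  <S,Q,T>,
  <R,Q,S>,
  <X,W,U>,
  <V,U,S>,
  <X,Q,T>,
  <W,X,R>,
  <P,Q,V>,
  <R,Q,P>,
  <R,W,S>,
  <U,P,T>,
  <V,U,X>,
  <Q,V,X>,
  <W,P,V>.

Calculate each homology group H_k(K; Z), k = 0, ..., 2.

H_0 ≅ Z,  H_1 ≅ Z ⊕ Z/2,  H_2 = 0.

Take the total order P < Q < R < S < T < U < V < W < X on the vertex set. Then K (dimension 2) consists of the simplices:

  0-simplices (9): P, Q, R, S, T, U, V, W, X
  1-simplices (27): PQ, PR, PT, PU, PV, PW, QR, QS, QT, QV, QX, RS, RT, RW, RX, ST, SU, SV, SW, TU, TX, UV, UW, UX, VW, VX, WX
  2-simplices (18): PQR, PQV, PRT, PTU, PUW, PVW, QRS, QST, QTX, QVX, RSW, RTX, RWX, STU, SUV, SVW, UVX, UWX

giving chain groups C_0 ≅ Z^9, C_1 ≅ Z^27, C_2 ≅ Z^18.

∂_1: C_1 → C_0 is given by ∂[p,q] = [q] − [p].
The resulting 9×27 matrix has rank 8, and its Smith normal form has invariant factors (1,1,1,1,1,1,1,1).

Boundary ∂_2: C_2 → C_1 sends each 2-simplex [p,q,r] to [q,r] − [p,r] + [p,q]. For instance
  ∂SUV = UV − SV + SU,
  ∂PQR = QR − PR + PQ.
As a 27×18 matrix over Z this has rank 18, with invariant factors (1,1,1,1,1,1,1,1,1,1,1,1,1,1,1,1,1,2).

Reading off H_k = ker ∂_k / im ∂_{k+1}:

  H_0: rank C_0 − rank ∂_1 = 9 − 8 = 1, and the invariant factors of ∂_1 are all 1, so H_0 = Z.
  H_1: rank ker ∂_1 − rank ∂_2 = (27 − 8) − 18 = 1, and ∂_2 has invariant factor 2 > 1, so H_1 = Z ⊕ Z/2.
  H_2: rank ker ∂_2 − rank ∂_3 = (18 − 18) − 0 = 0, and there is no ∂_3, so H_2 = 0.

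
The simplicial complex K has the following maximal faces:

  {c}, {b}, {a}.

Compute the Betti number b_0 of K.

Fix the vertex order a < b < c and write every simplex with vertices in increasing order. Then dim K = 0 and the simplices of K are:

  0-simplices (3): a, b, c

so the chain groups are C_0 ≅ Z^3.

Computing H_k = (kernel of ∂_k) / (image of ∂_{k+1}):

  H_0: rank C_0 − rank ∂_1 = 3 − 0 = 3, and there is no ∂_1, so H_0 ≅ Z^3.

(K is a triangulation of a set of 3 points.)

Hence the Betti numbers are b_0 = 3.

b_0 = 3.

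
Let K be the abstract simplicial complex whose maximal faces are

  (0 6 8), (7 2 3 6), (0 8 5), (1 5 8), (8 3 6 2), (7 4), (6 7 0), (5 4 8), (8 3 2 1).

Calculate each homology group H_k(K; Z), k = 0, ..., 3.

H_0 = Z,  H_1 = Z,  H_2 = 0,  H_3 = 0.

We work with the vertex ordering 0 < 1 < 2 < 3 < 4 < 5 < 6 < 7 < 8. The simplices of K, each written with vertices in increasing order, are:

  0-simplices (9): [0], [1], [2], [3], [4], [5], [6], [7], [8]
  1-simplices (21): [0,5], [0,6], [0,7], [0,8], [1,2], [1,3], [1,5], [1,8], [2,3], [2,6], [2,7], [2,8], [3,6], [3,7], [3,8], [4,5], [4,7], [4,8], [5,8], [6,7], [6,8]
  2-simplices (15): [0,5,8], [0,6,7], [0,6,8], [1,2,3], [1,2,8], [1,3,8], [1,5,8], [2,3,6], [2,3,7], [2,3,8], [2,6,7], [2,6,8], [3,6,7], [3,6,8], [4,5,8]
  3-simplices (3): [1,2,3,8], [2,3,6,7], [2,3,6,8]

so the chain groups are C_0 ≅ Z^9, C_1 ≅ Z^21, C_2 ≅ Z^15, C_3 ≅ Z^3.

Boundary ∂_1: C_1 → C_0 maps an edge to its endpoints' difference, ∂[p,q] = q − p. For instance
  ∂[3,6] = [6] − [3].
The resulting 9×21 matrix has rank 8, and its Smith normal form has invariant factors (1,1,1,1,1,1,1,1).

Boundary ∂_2: C_2 → C_1 maps a triangle to the signed sum of its edges. For instance
  ∂[2,3,6] = [3,6] − [2,6] + [2,3],
  ∂[2,6,7] = [6,7] − [2,7] + [2,6].
As a 21×15 matrix over Z this has rank 12, with invariant factors (1,1,1,1,1,1,1,1,1,1,1,1).

The boundary map ∂_3: C_3 → C_2 sends each 3-simplex σ to the alternating sum Σ_i (−1)^i (σ with its i-th vertex removed). For instance
  ∂[2,3,6,7] = [3,6,7] − [2,6,7] + [2,3,7] − [2,3,6],
  ∂[1,2,3,8] = [2,3,8] − [1,3,8] + [1,2,8] − [1,2,3].
The 15×3 boundary matrix has rank 3 and Smith normal form diag(1,1,1).

Computing H_k = (kernel of ∂_k) / (image of ∂_{k+1}):

  H_0: rank C_0 − rank ∂_1 = 9 − 8 = 1, and the invariant factors of ∂_1 are all 1, so H_0 ≅ Z.
  H_1: rank ker ∂_1 − rank ∂_2 = (21 − 8) − 12 = 1, and the invariant factors of ∂_2 are all 1, so H_1 ≅ Z.
  H_2: rank ker ∂_2 − rank ∂_3 = (15 − 12) − 3 = 0, and the invariant factors of ∂_3 are all 1, so H_2 ≅ 0.
  H_3: rank ker ∂_3 − rank ∂_4 = (3 − 3) − 0 = 0, and there is no ∂_4, so H_3 ≅ 0.

As a check, the Euler characteristic is 9 − 21 + 15 − 3 = 0, which agrees with 1 − 1 + 0 − 0 = 0.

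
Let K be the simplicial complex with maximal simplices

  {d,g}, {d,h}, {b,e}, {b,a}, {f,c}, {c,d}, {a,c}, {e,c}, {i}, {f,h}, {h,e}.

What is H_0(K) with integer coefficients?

Take the total order a < b < c < d < e < f < g < h < i on the vertex set. Then K (dimension 1) consists of the simplices:

  0-simplices (9): a, b, c, d, e, f, g, h, i
  1-simplices (10): ab, ac, be, cd, ce, cf, dg, dh, eh, fh

Hence C_0 ≅ Z^9, C_1 ≅ Z^10.

∂_1: C_1 → C_0 maps an edge to its endpoints' difference, ∂[p,q] = q − p.
The resulting 9×10 matrix has rank 7, and its Smith normal form has invariant factors (1,1,1,1,1,1,1).

Computing H_k = (kernel of ∂_k) / (image of ∂_{k+1}):

  H_0: rank C_0 − rank ∂_1 = 9 − 7 = 2, and the invariant factors of ∂_1 are all 1, so H_0 ≅ Z^2.

H_0 ≅ Z^2.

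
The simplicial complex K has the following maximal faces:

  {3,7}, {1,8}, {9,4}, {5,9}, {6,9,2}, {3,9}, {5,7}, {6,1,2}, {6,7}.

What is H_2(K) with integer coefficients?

H_2 = 0.

Order the vertices as 1 < 2 < 3 < 4 < 5 < 6 < 7 < 8 < 9. Listing each simplex with vertices in this order, K has dimension 2 with simplices:

  0-simplices (9): [1], [2], [3], [4], [5], [6], [7], [8], [9]
  1-simplices (12): [1,2], [1,6], [1,8], [2,6], [2,9], [3,7], [3,9], [4,9], [5,7], [5,9], [6,7], [6,9]
  2-simplices (2): [1,2,6], [2,6,9]

Hence C_0 ≅ Z^9, C_1 ≅ Z^12, C_2 ≅ Z^2.

Boundary ∂_1: C_1 → C_0 sends each edge [p,q] (with p < q) to q − p. For instance
  ∂[3,7] = [7] − [3].
As a 9×12 matrix over Z this has rank 8, with invariant factors (1,1,1,1,1,1,1,1).

∂_2: C_2 → C_1 sends each 2-simplex [p,q,r] to [q,r] − [p,r] + [p,q]. For instance
  ∂[1,2,6] = [2,6] − [1,6] + [1,2],
  ∂[2,6,9] = [6,9] − [2,9] + [2,6].
The 12×2 boundary matrix has rank 2 and Smith normal form diag(1,1).

Now H_k = ker ∂_k / im ∂_{k+1}, so:

  H_2: rank ker ∂_2 − rank ∂_3 = (2 − 2) − 0 = 0, and there is no ∂_3, so H_2 ≅ 0.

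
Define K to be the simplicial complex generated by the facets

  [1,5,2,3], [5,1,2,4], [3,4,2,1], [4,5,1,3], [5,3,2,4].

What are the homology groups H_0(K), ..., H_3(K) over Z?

H_0 ≅ Z,  H_1 = 0,  H_2 = 0,  H_3 ≅ Z.

Order the vertices as 1 < 2 < 3 < 4 < 5. Listing each simplex with vertices in this order, K has dimension 3 with simplices:

  0-simplices (5): [1], [2], [3], [4], [5]
  1-simplices (10): [1,2], [1,3], [1,4], [1,5], [2,3], [2,4], [2,5], [3,4], [3,5], [4,5]
  2-simplices (10): [1,2,3], [1,2,4], [1,2,5], [1,3,4], [1,3,5], [1,4,5], [2,3,4], [2,3,5], [2,4,5], [3,4,5]
  3-simplices (5): [1,2,3,4], [1,2,3,5], [1,2,4,5], [1,3,4,5], [2,3,4,5]

Hence C_0 ≅ Z^5, C_1 ≅ Z^10, C_2 ≅ Z^10, C_3 ≅ Z^5.

∂_1: C_1 → C_0 maps an edge to its endpoints' difference, ∂[p,q] = q − p. For instance
  ∂[4,5] = [5] − [4].
The 5×10 boundary matrix has rank 4 and Smith normal form diag(1,1,1,1).

Boundary ∂_2: C_2 → C_1 acts by ∂[p,q,r] = [q,r] − [p,r] + [p,q]. For instance
  ∂[2,3,5] = [3,5] − [2,5] + [2,3],
  ∂[1,2,5] = [2,5] − [1,5] + [1,2].
The resulting 10×10 matrix has rank 6, and its Smith normal form has invariant factors (1,1,1,1,1,1).

Boundary ∂_3: C_3 → C_2 sends each 3-simplex σ to the alternating sum Σ_i (−1)^i (σ with its i-th vertex removed). For instance
  ∂[1,3,4,5] = [3,4,5] − [1,4,5] + [1,3,5] − [1,3,4],
  ∂[2,3,4,5] = [3,4,5] − [2,4,5] + [2,3,5] − [2,3,4].
The 10×5 boundary matrix has rank 4 and Smith normal form diag(1,1,1,1).

From H_k ≅ ker(∂_k) / im(∂_{k+1}) we obtain:

  H_0: rank C_0 − rank ∂_1 = 5 − 4 = 1, and the invariant factors of ∂_1 are all 1, so H_0 = Z.
  H_1: rank ker ∂_1 − rank ∂_2 = (10 − 4) − 6 = 0, and the invariant factors of ∂_2 are all 1, so H_1 = 0.
  H_2: rank ker ∂_2 − rank ∂_3 = (10 − 6) − 4 = 0, and the invariant factors of ∂_3 are all 1, so H_2 = 0.
  H_3: rank ker ∂_3 − rank ∂_4 = (5 − 4) − 0 = 1, and there is no ∂_4, so H_3 = Z.

(K is a triangulation of the 3-sphere S^3.)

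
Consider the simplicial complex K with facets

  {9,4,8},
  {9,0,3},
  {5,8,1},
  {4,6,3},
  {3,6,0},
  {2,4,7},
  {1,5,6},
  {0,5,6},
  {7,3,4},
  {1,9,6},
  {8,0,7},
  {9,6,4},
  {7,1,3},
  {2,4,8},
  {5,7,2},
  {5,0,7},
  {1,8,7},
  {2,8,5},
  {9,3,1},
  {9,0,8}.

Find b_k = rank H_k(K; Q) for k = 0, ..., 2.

b_0 = 1, b_1 = 1, b_2 = 0.

Fix the vertex order 0 < 1 < 2 < 3 < 4 < 5 < 6 < 7 < 8 < 9 and write every simplex with vertices in increasing order. Then dim K = 2 and the simplices of K are:

  0-simplices (10): [0], [1], [2], [3], [4], [5], [6], [7], [8], [9]
  1-simplices (30): (30 of them)
  2-simplices (20): (20 of them)

Hence C_0 ≅ Z^10, C_1 ≅ Z^30, C_2 ≅ Z^20.

∂_1: C_1 → C_0 sends each edge [p,q] (with p < q) to q − p.
This gives a 10×30 integer matrix of rank 9; reducing to Smith normal form yields diagonal entries (1,1,1,1,1,1,1,1,1).

Boundary ∂_2: C_2 → C_1 acts by ∂[p,q,r] = [q,r] − [p,r] + [p,q]. For instance
  ∂[0,5,6] = [5,6] − [0,6] + [0,5],
  ∂[3,4,6] = [4,6] − [3,6] + [3,4].
This gives a 30×20 integer matrix of rank 20; reducing to Smith normal form yields diagonal entries (1,1,1,1,1,1,1,1,1,1,1,1,1,1,1,1,1,1,1,2).

Reading off H_k = ker ∂_k / im ∂_{k+1}:

  H_0: rank C_0 − rank ∂_1 = 10 − 9 = 1, and the invariant factors of ∂_1 are all 1, so H_0 = Z.
  H_1: rank ker ∂_1 − rank ∂_2 = (30 − 9) − 20 = 1, and ∂_2 has invariant factor 2 > 1, so H_1 = Z ⊕ Z_2.
  H_2: rank ker ∂_2 − rank ∂_3 = (20 − 20) − 0 = 0, and there is no ∂_3, so H_2 = 0.

As a check, the Euler characteristic is 10 − 30 + 20 = 0, which agrees with 1 − 1 + 0 = 0.

Hence the Betti numbers are b_0 = 1, b_1 = 1, b_2 = 0.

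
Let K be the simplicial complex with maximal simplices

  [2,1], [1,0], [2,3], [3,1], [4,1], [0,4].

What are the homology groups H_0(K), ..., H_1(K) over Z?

H_0 ≅ Z,  H_1 ≅ Z^2.

K has 5 vertices, 6 edges.
rank ∂_0 = 0, rank ∂_1 = 4 ⇒ b_0 = 5 − 0 − 4 = 1; all invariant factors of ∂_1 are 1 so no torsion. So H_0 = Z.
rank ∂_1 = 4, rank ∂_2 = 0 ⇒ b_1 = 6 − 4 − 0 = 2. So H_1 = Z^2.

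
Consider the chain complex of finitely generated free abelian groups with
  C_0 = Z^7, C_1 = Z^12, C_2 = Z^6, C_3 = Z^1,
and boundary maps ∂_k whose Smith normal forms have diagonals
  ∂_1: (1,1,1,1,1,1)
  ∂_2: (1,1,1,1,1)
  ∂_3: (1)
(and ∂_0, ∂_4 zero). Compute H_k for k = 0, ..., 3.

H_0: b_0 = 7 − 0 − 6 = 1; torsion from ∂_1 factors > 1: none. So H_0 = Z.
H_1: b_1 = 12 − 6 − 5 = 1; torsion from ∂_2 factors > 1: none. So H_1 = Z.
H_2: b_2 = 6 − 5 − 1 = 0; torsion from ∂_3 factors > 1: none. So H_2 = 0.
H_3: b_3 = 1 − 1 − 0 = 0; torsion from ∂_4 factors > 1: none. So H_3 = 0.

H_0 = Z,  H_1 = Z,  H_2 = 0,  H_3 = 0.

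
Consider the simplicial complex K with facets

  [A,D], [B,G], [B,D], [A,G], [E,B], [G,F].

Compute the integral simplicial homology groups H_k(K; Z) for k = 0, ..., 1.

H_0 ≅ Z,  H_1 ≅ Z.

Take the total order A < B < D < E < F < G on the vertex set. Then K (dimension 1) consists of the simplices:

  0-simplices (6): A, B, D, E, F, G
  1-simplices (6): AD, AG, BD, BE, BG, FG

so the chain groups are C_0 ≅ Z^6, C_1 ≅ Z^6.

Boundary ∂_1: C_1 → C_0 maps an edge to its endpoints' difference, ∂[p,q] = q − p. For instance
  ∂BG = G − B.
As a 6×6 matrix over Z this has rank 5, with invariant factors (1,1,1,1,1).

Now H_k = ker ∂_k / im ∂_{k+1}, so:

  H_0: rank C_0 − rank ∂_1 = 6 − 5 = 1, and the invariant factors of ∂_1 are all 1, so H_0 ≅ Z.
  H_1: rank ker ∂_1 − rank ∂_2 = (6 − 5) − 0 = 1, and there is no ∂_2, so H_1 ≅ Z.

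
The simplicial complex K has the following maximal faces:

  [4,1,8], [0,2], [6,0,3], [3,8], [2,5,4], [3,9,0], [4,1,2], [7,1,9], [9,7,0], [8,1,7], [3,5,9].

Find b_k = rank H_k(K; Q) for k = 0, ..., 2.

b_0 = 1, b_1 = 3, b_2 = 0.

Fix the vertex order 0 < 1 < 2 < 3 < 4 < 5 < 6 < 7 < 8 < 9 and write every simplex with vertices in increasing order. Then dim K = 2 and the simplices of K are:

  0-simplices (10): [0], [1], [2], [3], [4], [5], [6], [7], [8], [9]
  1-simplices (21): [0,2], [0,3], [0,6], [0,7], [0,9], [1,2], [1,4], [1,7], [1,8], [1,9], [2,4], [2,5], [3,5], [3,6], [3,8], [3,9], [4,5], [4,8], [5,9], [7,8], [7,9]
  2-simplices (9): [0,3,6], [0,3,9], [0,7,9], [1,2,4], [1,4,8], [1,7,8], [1,7,9], [2,4,5], [3,5,9]

Hence C_0 ≅ Z^10, C_1 ≅ Z^21, C_2 ≅ Z^9.

Boundary ∂_1: C_1 → C_0 maps an edge to its endpoints' difference, ∂[p,q] = q − p.
The resulting 10×21 matrix has rank 9, and its Smith normal form has invariant factors (1,1,1,1,1,1,1,1,1).

∂_2: C_2 → C_1 acts by ∂[p,q,r] = [q,r] − [p,r] + [p,q]. For instance
  ∂[3,5,9] = [5,9] − [3,9] + [3,5],
  ∂[1,4,8] = [4,8] − [1,8] + [1,4].
The resulting 21×9 matrix has rank 9, and its Smith normal form has invariant factors (1,1,1,1,1,1,1,1,1).

Computing H_k = (kernel of ∂_k) / (image of ∂_{k+1}):

  H_0: rank C_0 − rank ∂_1 = 10 − 9 = 1, and the invariant factors of ∂_1 are all 1, so H_0 ≅ Z.
  H_1: rank ker ∂_1 − rank ∂_2 = (21 − 9) − 9 = 3, and the invariant factors of ∂_2 are all 1, so H_1 ≅ Z^3.
  H_2: rank ker ∂_2 − rank ∂_3 = (9 − 9) − 0 = 0, and there is no ∂_3, so H_2 ≅ 0.

Hence the Betti numbers are b_0 = 1, b_1 = 3, b_2 = 0.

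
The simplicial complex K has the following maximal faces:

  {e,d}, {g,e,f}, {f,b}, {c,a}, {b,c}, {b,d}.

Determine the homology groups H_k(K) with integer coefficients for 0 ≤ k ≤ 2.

H_0 = Z,  H_1 = Z,  H_2 = 0.

Order the vertices as a < b < c < d < e < f < g. Listing each simplex with vertices in this order, K has dimension 2 with simplices:

  0-simplices (7): a, b, c, d, e, f, g
  1-simplices (8): ac, bc, bd, bf, de, ef, eg, fg
  2-simplices (1): efg

giving chain groups C_0 ≅ Z^7, C_1 ≅ Z^8, C_2 ≅ Z^1.

∂_1: C_1 → C_0 sends each edge [p,q] (with p < q) to q − p. For instance
  ∂fg = g − f.
The resulting 7×8 matrix has rank 6, and its Smith normal form has invariant factors (1,1,1,1,1,1).

Boundary ∂_2: C_2 → C_1 acts by ∂[p,q,r] = [q,r] − [p,r] + [p,q]. For instance
  ∂efg = fg − eg + ef.
The 8×1 boundary matrix has rank 1 and Smith normal form diag(1).

Reading off H_k = ker ∂_k / im ∂_{k+1}:

  H_0: rank C_0 − rank ∂_1 = 7 − 6 = 1, and the invariant factors of ∂_1 are all 1, so H_0 = Z.
  H_1: rank ker ∂_1 − rank ∂_2 = (8 − 6) − 1 = 1, and the invariant factors of ∂_2 are all 1, so H_1 = Z.
  H_2: rank ker ∂_2 − rank ∂_3 = (1 − 1) − 0 = 0, and there is no ∂_3, so H_2 = 0.

As a check, the Euler characteristic is 7 − 8 + 1 = 0, which agrees with 1 − 1 + 0 = 0.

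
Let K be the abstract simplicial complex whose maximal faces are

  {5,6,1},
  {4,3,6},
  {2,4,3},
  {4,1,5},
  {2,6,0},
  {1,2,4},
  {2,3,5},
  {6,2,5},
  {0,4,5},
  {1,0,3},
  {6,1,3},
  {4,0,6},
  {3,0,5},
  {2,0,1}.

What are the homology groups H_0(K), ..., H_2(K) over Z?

Fix the vertex order 0 < 1 < 2 < 3 < 4 < 5 < 6 and write every simplex with vertices in increasing order. Then dim K = 2 and the simplices of K are:

  0-simplices (7): [0], [1], [2], [3], [4], [5], [6]
  1-simplices (21): [0,1], [0,2], [0,3], [0,4], [0,5], [0,6], [1,2], [1,3], [1,4], [1,5], [1,6], [2,3], [2,4], [2,5], [2,6], [3,4], [3,5], [3,6], [4,5], [4,6], [5,6]
  2-simplices (14): [0,1,2], [0,1,3], [0,2,6], [0,3,5], [0,4,5], [0,4,6], [1,2,4], [1,3,6], [1,4,5], [1,5,6], [2,3,4], [2,3,5], [2,5,6], [3,4,6]

so the chain groups are C_0 ≅ Z^7, C_1 ≅ Z^21, C_2 ≅ Z^14.

∂_1: C_1 → C_0 sends each edge [p,q] (with p < q) to q − p. For instance
  ∂[1,4] = [4] − [1].
The resulting 7×21 matrix has rank 6, and its Smith normal form has invariant factors (1,1,1,1,1,1).

∂_2: C_2 → C_1 sends each 2-simplex [p,q,r] to [q,r] − [p,r] + [p,q]. For instance
  ∂[0,3,5] = [3,5] − [0,5] + [0,3],
  ∂[0,4,6] = [4,6] − [0,6] + [0,4].
This gives a 21×14 integer matrix of rank 13; reducing to Smith normal form yields diagonal entries (1,1,1,1,1,1,1,1,1,1,1,1,1).

Reading off H_k = ker ∂_k / im ∂_{k+1}:

  H_0: rank C_0 − rank ∂_1 = 7 − 6 = 1, and the invariant factors of ∂_1 are all 1, so H_0 ≅ Z.
  H_1: rank ker ∂_1 − rank ∂_2 = (21 − 6) − 13 = 2, and the invariant factors of ∂_2 are all 1, so H_1 ≅ Z^2.
  H_2: rank ker ∂_2 − rank ∂_3 = (14 − 13) − 0 = 1, and there is no ∂_3, so H_2 ≅ Z.

H_0 = Z,  H_1 = Z^2,  H_2 = Z.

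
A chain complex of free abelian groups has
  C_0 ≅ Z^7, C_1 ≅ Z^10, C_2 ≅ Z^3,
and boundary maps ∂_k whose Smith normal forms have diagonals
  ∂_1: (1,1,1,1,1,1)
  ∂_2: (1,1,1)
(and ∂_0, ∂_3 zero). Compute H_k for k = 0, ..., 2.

H_0: b_0 = 7 − 0 − 6 = 1; torsion from ∂_1 factors > 1: none. So H_0 ≅ Z.
H_1: b_1 = 10 − 6 − 3 = 1; torsion from ∂_2 factors > 1: none. So H_1 ≅ Z.
H_2: b_2 = 3 − 3 − 0 = 0; torsion from ∂_3 factors > 1: none. So H_2 ≅ 0.

H_0 ≅ Z,  H_1 ≅ Z,  H_2 = 0.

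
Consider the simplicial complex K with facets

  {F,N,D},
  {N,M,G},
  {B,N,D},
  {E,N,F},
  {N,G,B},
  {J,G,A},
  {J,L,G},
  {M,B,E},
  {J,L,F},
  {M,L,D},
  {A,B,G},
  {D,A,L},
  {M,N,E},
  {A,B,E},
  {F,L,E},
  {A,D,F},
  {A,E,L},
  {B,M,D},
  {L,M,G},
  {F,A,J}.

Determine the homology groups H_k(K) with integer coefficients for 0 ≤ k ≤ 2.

H_0 = Z,  H_1 = Z ⊕ Z_2,  H_2 = 0.

Order the vertices as A < B < D < E < F < G < J < L < M < N. Listing each simplex with vertices in this order, K has dimension 2 with simplices:

  0-simplices (10): A, B, D, E, F, G, J, L, M, N
  1-simplices (30): AB, AD, AE, AF, AG, AJ, AL, BD, BE, BG, BM, BN, DF, DL, DM, DN, EF, EL, EM, EN, FJ, FL, FN, GJ, GL, GM, GN, JL, LM, MN
  2-simplices (20): ABE, ABG, ADF, ADL, AEL, AFJ, AGJ, BDM, BDN, BEM, BGN, DFN, DLM, EFL, EFN, EMN, FJL, GJL, GLM, GMN

giving chain groups C_0 ≅ Z^10, C_1 ≅ Z^30, C_2 ≅ Z^20.

Boundary ∂_1: C_1 → C_0 maps an edge to its endpoints' difference, ∂[p,q] = q − p.
This gives a 10×30 integer matrix of rank 9; reducing to Smith normal form yields diagonal entries (1,1,1,1,1,1,1,1,1).

∂_2: C_2 → C_1 maps a triangle to the signed sum of its edges. For instance
  ∂DLM = LM − DM + DL,
  ∂GLM = LM − GM + GL.
As a 30×20 matrix over Z this has rank 20, with invariant factors (1,1,1,1,1,1,1,1,1,1,1,1,1,1,1,1,1,1,1,2).

Reading off H_k = ker ∂_k / im ∂_{k+1}:

  H_0: rank C_0 − rank ∂_1 = 10 − 9 = 1, and the invariant factors of ∂_1 are all 1, so H_0 ≅ Z.
  H_1: rank ker ∂_1 − rank ∂_2 = (30 − 9) − 20 = 1, and ∂_2 has invariant factor 2 > 1, so H_1 ≅ Z ⊕ Z_2.
  H_2: rank ker ∂_2 − rank ∂_3 = (20 − 20) − 0 = 0, and there is no ∂_3, so H_2 ≅ 0.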